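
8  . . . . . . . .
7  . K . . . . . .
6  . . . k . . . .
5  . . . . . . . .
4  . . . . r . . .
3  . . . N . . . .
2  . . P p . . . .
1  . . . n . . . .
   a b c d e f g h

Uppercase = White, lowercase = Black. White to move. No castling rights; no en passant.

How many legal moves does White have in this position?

White to move; king on b7.
In check: no.
Legal moves: Kc8, Kb8, Ka8, Ka7, Kb6, Ka6, Ne5, Nc5, Nf4, Nb4, Nf2, Nb2, Ne1, Nc1, c3, c4.
Count: 16.

16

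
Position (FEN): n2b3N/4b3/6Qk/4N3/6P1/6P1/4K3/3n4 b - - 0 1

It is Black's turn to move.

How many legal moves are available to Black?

0

Black to move; king on h6.
In check: yes, from the white queen on g6.
Legal moves: none.
Count: 0.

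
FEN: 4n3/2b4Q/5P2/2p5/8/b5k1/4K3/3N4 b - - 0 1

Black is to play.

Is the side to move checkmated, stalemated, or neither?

neither

Black to move; black king on g3.
In check: no.
Legal moves for Black: Ng7, Nxf6, Nd6, Bd8, Bb8, Bd6, Bb6, Be5, Ba5, Bf4, Kg4, Kf4, Kg2, Bb4, Bb2, Bc1, c4.
Black has 17 legal moves and is not in check → neither.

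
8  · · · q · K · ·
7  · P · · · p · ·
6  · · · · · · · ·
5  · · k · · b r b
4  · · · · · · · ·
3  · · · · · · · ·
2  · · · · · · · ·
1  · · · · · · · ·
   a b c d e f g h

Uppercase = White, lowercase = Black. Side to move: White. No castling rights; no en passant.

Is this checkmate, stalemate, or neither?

White to move; white king on f8.
In check: yes, from the black queen on d8.
King squares — e7: attacked by Qd8; f7: attacked by Bh5; g7: attacked by Rg5; e8: attacked by Qd8; g8: attacked by Rg5.
Legal moves for White: none.
In check with no legal moves → checkmate.

checkmate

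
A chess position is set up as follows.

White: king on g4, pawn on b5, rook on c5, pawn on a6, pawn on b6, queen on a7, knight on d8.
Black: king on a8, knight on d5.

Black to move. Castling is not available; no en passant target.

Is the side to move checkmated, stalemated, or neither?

checkmate

Black to move; black king on a8.
In check: yes, from the white queen on a7.
King squares — a7: attacked by Pb6; b7: attacked by Pa6; b8: attacked by Qa7.
Legal moves for Black: none.
In check with no legal moves → checkmate.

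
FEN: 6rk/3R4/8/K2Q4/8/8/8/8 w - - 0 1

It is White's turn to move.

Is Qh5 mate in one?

After Qh5: black king on h8; in check: yes, from the white queen on h5.
King squares — g7: attacked by Rd7; h7: attacked by Qh5; g8: own rook.
Black has no legal moves → checkmate.

yes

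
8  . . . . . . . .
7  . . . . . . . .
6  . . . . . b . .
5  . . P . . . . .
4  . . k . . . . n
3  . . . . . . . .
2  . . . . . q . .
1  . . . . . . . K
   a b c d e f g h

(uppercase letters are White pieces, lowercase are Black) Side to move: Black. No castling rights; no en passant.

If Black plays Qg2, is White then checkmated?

yes

After Qg2: white king on h1; in check: yes, from the black queen on g2.
King squares — g1: attacked by Qg2; g2: attacked by Nh4; h2: attacked by Qg2.
White has no legal moves → checkmate.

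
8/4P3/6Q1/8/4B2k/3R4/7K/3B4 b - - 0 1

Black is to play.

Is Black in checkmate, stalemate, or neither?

stalemate

Black to move; black king on h4.
In check: no.
King squares — g3: attacked by Kh2; h3: attacked by Kh2; g4: attacked by Bd1; g5: attacked by Qg6; h5: attacked by Bd1.
Legal moves for Black: none.
Not in check and no legal moves → stalemate.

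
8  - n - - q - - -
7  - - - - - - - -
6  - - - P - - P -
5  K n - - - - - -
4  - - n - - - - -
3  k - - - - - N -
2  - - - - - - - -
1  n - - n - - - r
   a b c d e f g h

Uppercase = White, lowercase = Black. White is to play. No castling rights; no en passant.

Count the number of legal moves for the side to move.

0

White to move; king on a5.
In check: yes, from the black knight on c4.
Legal moves: none.
Count: 0.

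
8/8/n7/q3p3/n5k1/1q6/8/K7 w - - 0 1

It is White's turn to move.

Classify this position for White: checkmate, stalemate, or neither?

stalemate

White to move; white king on a1.
In check: no.
King squares — b1: attacked by Qb3; a2: attacked by Qb3; b2: attacked by Qb3.
Legal moves for White: none.
Not in check and no legal moves → stalemate.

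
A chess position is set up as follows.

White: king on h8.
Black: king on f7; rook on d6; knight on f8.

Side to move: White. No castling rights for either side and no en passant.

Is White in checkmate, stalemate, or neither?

stalemate

White to move; white king on h8.
In check: no.
King squares — g7: attacked by Kf7; h7: attacked by Nf8; g8: attacked by Kf7.
Legal moves for White: none.
Not in check and no legal moves → stalemate.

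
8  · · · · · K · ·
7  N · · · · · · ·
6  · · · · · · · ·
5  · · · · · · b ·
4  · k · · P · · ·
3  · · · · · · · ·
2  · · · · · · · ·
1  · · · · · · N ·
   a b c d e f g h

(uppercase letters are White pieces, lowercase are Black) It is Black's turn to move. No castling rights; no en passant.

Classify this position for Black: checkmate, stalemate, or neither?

Black to move; black king on b4.
In check: no.
Legal moves for Black: Bd8, Be7+, Bh6+, Bf6, Bh4, Bf4, Be3, Bd2, Bc1, Kc5, Ka5, Kc4, Ka4, Kc3, Kb3, Ka3.
Black has 16 legal moves and is not in check → neither.

neither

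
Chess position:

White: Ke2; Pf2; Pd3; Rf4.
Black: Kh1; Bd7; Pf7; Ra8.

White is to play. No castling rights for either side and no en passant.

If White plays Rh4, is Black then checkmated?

After Rh4: black king on h1; in check: yes, from the white rook on h4.
Black has 3 legal replies: Kg2, Kg1, Bh3.
In check but a legal move exists → not checkmate.

no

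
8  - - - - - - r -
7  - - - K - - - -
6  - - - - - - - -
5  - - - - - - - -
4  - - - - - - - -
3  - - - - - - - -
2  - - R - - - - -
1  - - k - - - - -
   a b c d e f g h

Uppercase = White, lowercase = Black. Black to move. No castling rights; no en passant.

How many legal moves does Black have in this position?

Black to move; king on c1.
In check: yes, from the white rook on c2.
Legal moves: Kxc2, Kd1, Kb1.
Count: 3.

3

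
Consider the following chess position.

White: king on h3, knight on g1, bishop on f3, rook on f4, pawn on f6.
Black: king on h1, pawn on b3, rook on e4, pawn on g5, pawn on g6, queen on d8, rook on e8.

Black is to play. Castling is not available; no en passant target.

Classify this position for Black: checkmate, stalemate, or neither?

neither

Black to move; black king on h1.
In check: yes, from the white bishop on f3.
Legal moves for Black: Kxg1.
Black is in check but has 1 legal move → neither.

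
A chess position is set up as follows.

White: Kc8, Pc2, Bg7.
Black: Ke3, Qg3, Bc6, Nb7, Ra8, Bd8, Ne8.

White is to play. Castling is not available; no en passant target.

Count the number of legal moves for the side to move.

White to move; king on c8.
In check: yes, from the black rook on a8.
Legal moves: none.
Count: 0.

0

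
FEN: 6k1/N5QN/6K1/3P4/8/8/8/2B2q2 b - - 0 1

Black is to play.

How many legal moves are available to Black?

Black to move; king on g8.
In check: yes, from the white queen on g7.
Legal moves: none.
Count: 0.

0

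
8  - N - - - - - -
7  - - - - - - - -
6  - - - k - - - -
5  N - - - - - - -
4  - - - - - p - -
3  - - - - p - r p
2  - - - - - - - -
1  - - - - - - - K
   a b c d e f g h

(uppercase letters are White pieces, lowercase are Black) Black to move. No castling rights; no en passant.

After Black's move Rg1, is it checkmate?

no

After Rg1: white king on h1; in check: yes, from the black rook on g1.
White has 2 legal replies: Kh2, Kxg1.
In check but a legal move exists → not checkmate.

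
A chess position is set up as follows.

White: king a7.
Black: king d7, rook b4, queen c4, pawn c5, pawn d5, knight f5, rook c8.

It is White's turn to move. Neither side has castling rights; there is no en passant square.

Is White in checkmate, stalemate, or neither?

stalemate

White to move; white king on a7.
In check: no.
King squares — a6: attacked by Qc4; b6: attacked by Rb4; b7: attacked by Rb4; a8: attacked by Rc8; b8: attacked by Rb4.
Legal moves for White: none.
Not in check and no legal moves → stalemate.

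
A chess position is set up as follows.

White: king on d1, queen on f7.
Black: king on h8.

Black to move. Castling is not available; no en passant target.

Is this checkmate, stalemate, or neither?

stalemate

Black to move; black king on h8.
In check: no.
King squares — g7: attacked by Qf7; h7: attacked by Qf7; g8: attacked by Qf7.
Legal moves for Black: none.
Not in check and no legal moves → stalemate.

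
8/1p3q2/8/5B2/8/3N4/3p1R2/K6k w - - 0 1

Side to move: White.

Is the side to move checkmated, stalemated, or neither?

White to move; white king on a1.
In check: no.
Legal moves for White include: Bc8, Bh7, Bd7, Bg6, Be6, Bg4, Be4+, Bh3, Ne5, Nc5, Nf4, Nb4, Nb2, Ne1, Nc1, Rf4, Rf3, Rh2+, ... (list truncated; more exist).
White has legal moves and is not in check → neither.

neither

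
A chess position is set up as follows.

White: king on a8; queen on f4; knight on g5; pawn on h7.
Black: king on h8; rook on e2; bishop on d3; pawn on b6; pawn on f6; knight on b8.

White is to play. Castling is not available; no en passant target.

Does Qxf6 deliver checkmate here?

After Qxf6: black king on h8; in check: yes, from the white queen on f6.
King squares — g7: attacked by Qf6; h7: attacked by Ng5; g8: attacked by Ph7.
Black has no legal moves → checkmate.

yes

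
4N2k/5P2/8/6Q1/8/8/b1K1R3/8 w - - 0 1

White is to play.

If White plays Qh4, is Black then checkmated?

After Qh4: black king on h8; in check: yes, from the white queen on h4.
King squares — g7: attacked by Ne8; h7: attacked by Qh4; g8: attacked by Pf7.
Black has no legal moves → checkmate.

yes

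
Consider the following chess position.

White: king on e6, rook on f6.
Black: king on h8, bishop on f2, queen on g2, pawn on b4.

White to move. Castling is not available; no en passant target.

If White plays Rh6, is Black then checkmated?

no

After Rh6: black king on h8; in check: yes, from the white rook on h6.
Black has 2 legal replies: Kg8, Kg7.
In check but a legal move exists → not checkmate.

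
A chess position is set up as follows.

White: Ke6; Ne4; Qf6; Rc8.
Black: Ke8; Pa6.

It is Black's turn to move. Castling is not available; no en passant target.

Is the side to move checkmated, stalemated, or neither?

Black to move; black king on e8.
In check: yes, from the white rook on c8.
King squares — d7: attacked by Ke6; e7: attacked by Ke6; f7: attacked by Ke6; d8: attacked by Qf6; f8: attacked by Qf6.
Legal moves for Black: none.
In check with no legal moves → checkmate.

checkmate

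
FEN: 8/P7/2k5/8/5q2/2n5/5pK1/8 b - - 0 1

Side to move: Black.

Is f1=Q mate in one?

yes

After f1=Q: white king on g2; in check: yes, from the black queen on f1.
King squares — f1: attacked by Qf4; g1: attacked by Qf1; h1: attacked by Qf1; f2: attacked by Qf1; h2: attacked by Qf4; f3: attacked by Qf1; g3: attacked by Qf4; h3: attacked by Qf1.
White has no legal moves → checkmate.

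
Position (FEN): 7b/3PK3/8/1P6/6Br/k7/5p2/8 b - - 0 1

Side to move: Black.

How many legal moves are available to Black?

Black to move; king on a3.
In check: no.
Legal moves: Bg7, Bf6+, Be5, Bd4, Bc3, Bb2, Ba1, Rh7+, Rh6, Rh5, Rxg4, Rh3, Rh2, Rh1, Kb4, Ka4, Kb3, Kb2, Ka2, f1=Q, f1=R, f1=B, f1=N.
Count: 23.

23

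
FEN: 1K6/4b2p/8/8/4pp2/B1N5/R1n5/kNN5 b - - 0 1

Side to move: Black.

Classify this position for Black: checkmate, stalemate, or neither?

Black to move; black king on a1.
In check: yes, from the white rook on a2.
King squares — b1: attacked by Nc3; a2: attacked by Nc1; b2: attacked by Ra2.
Legal moves for Black: none.
In check with no legal moves → checkmate.

checkmate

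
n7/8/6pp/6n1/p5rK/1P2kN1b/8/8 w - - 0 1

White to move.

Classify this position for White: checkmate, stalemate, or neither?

White to move; white king on h4.
In check: yes, from the black rook on g4.
King squares — g3: attacked by Rg4; h3: attacked by Ng5; g4: attacked by Bh3; g5: attacked by Rg4; h5: attacked by Pg6.
Legal moves for White: none.
In check with no legal moves → checkmate.

checkmate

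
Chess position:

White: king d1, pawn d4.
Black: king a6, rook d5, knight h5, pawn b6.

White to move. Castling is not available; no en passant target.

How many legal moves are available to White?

White to move; king on d1.
In check: no.
Legal moves: Ke2, Kd2, Kc2, Ke1, Kc1.
Count: 5.

5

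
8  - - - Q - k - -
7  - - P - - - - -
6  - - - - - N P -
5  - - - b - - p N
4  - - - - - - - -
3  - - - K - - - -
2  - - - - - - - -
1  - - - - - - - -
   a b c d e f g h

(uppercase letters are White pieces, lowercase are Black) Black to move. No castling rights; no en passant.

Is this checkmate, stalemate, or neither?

checkmate

Black to move; black king on f8.
In check: yes, from the white queen on d8.
King squares — e7: attacked by Qd8; f7: attacked by Pg6; g7: attacked by Nh5; e8: attacked by Nf6; g8: attacked by Nf6.
Legal moves for Black: none.
In check with no legal moves → checkmate.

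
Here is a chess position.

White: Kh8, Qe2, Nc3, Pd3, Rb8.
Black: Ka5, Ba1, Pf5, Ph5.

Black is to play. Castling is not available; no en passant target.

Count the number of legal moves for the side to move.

Black to move; king on a5.
In check: no.
Legal moves: Ka6, Bxc3+, Bb2, h4, f4.
Count: 5.

5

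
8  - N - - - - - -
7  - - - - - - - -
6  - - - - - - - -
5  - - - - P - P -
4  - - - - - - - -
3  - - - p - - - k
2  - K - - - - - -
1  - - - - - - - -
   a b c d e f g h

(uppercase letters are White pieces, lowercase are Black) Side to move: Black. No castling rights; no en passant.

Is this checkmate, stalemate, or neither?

neither

Black to move; black king on h3.
In check: no.
Legal moves for Black: Kh4, Kg4, Kg3, Kh2, Kg2, d2.
Black has 6 legal moves and is not in check → neither.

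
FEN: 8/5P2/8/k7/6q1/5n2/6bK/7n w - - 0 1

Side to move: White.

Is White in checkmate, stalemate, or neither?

White to move; white king on h2.
In check: yes, from the black knight on f3.
King squares — g1: attacked by Nf3; h1: attacked by Bg2; g2: attacked by Qg4; g3: attacked by Nh1; h3: attacked by Bg2.
Legal moves for White: none.
In check with no legal moves → checkmate.

checkmate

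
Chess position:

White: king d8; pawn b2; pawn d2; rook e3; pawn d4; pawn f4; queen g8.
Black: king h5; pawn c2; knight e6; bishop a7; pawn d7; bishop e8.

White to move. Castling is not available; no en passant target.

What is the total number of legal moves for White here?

White to move; king on d8.
In check: yes, from the black knight on e6.
Legal moves: Kxe8, Kc8, Ke7, Qxe6, Rxe6.
Count: 5.

5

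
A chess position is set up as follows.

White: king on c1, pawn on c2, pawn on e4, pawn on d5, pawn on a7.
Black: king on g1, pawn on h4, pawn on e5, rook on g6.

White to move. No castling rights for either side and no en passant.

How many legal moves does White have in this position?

White to move; king on c1.
In check: no.
Legal moves: Kd2, Kb2, Kd1, Kb1, a8=Q, a8=R, a8=B, a8=N, d6, c3, c4.
Count: 11.

11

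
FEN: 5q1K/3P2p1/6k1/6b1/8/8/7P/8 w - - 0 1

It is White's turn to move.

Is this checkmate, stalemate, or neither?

White to move; white king on h8.
In check: yes, from the black queen on f8.
King squares — g7: attacked by Kg6; h7: attacked by Kg6; g8: attacked by Qf8.
Legal moves for White: none.
In check with no legal moves → checkmate.

checkmate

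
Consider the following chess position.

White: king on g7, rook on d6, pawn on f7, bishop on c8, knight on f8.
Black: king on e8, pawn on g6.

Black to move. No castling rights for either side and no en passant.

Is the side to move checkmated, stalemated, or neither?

Black to move; black king on e8.
In check: yes, from the white pawn on f7.
King squares — d7: attacked by Rd6; e7: available; f7: attacked by Kg7; d8: attacked by Rd6; f8: attacked by Kg7.
Legal moves for Black: Ke7.
Black is in check but has 1 legal move → neither.

neither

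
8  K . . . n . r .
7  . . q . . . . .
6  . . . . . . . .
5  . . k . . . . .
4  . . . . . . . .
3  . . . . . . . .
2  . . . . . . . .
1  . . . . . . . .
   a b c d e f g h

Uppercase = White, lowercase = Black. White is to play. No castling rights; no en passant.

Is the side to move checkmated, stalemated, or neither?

White to move; white king on a8.
In check: no.
King squares — a7: attacked by Qc7; b7: attacked by Qc7; b8: attacked by Qc7.
Legal moves for White: none.
Not in check and no legal moves → stalemate.

stalemate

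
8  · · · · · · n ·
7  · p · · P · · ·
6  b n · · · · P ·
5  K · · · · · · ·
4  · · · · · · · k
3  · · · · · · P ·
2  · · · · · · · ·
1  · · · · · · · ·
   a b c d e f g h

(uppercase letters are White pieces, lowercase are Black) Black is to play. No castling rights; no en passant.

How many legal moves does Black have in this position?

5

Black to move; king on h4.
In check: yes, from the white pawn on g3.
Legal moves: Kh5, Kg5, Kg4, Kh3, Kxg3.
Count: 5.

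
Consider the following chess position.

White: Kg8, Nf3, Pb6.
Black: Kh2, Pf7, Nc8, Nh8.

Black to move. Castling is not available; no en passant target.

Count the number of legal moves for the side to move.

Black to move; king on h2.
In check: yes, from the white knight on f3.
Legal moves: Kh3, Kg3, Kg2, Kh1.
Count: 4.

4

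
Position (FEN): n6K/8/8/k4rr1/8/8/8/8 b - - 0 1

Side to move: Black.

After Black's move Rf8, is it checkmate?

After Rf8: white king on h8; in check: yes, from the black rook on f8.
White has 1 legal reply: Kh7.
In check but a legal move exists → not checkmate.

no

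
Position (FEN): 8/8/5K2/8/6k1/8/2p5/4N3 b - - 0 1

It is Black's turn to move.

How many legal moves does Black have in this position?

Black to move; king on g4.
In check: no.
Legal moves: Kh5, Kh4, Kf4, Kh3, Kg3, c1=Q, c1=R, c1=B, c1=N.
Count: 9.

9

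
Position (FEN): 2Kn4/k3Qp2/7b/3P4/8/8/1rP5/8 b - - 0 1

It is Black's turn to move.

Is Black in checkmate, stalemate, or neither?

neither

Black to move; black king on a7.
In check: yes, from the white queen on e7.
King squares — a6: available; b6: available; b7: attacked by Qe7; a8: available; b8: attacked by Kc8.
Legal moves for Black: Ka8, Kb6, Ka6, Nb7, Rb7.
Black is in check but has 5 legal moves → neither.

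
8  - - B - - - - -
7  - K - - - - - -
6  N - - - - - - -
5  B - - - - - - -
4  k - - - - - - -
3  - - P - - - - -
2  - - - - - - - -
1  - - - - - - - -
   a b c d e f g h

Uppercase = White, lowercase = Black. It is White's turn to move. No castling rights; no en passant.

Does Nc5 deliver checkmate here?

no

After Nc5: black king on a4; in check: yes, from the white knight on c5.
Black has 3 legal replies: Kb5, Kxa5, Ka3.
In check but a legal move exists → not checkmate.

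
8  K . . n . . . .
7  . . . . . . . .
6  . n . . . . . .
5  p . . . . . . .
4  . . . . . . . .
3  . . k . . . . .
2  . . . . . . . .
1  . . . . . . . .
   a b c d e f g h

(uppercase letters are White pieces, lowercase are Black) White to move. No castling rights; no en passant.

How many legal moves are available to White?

2

White to move; king on a8.
In check: yes, from the black knight on b6.
Legal moves: Kb8, Ka7.
Count: 2.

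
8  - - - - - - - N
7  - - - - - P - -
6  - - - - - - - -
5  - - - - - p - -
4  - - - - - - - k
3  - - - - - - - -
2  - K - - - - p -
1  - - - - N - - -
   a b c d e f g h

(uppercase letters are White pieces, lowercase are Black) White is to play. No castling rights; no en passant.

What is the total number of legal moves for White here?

17

White to move; king on b2.
In check: no.
Legal moves: Ng6+, Kc3, Kb3, Ka3, Kc2, Ka2, Kc1, Kb1, Ka1, Nf3+, Nd3, Nxg2+, Nc2, f8=Q, f8=R, f8=B, f8=N.
Count: 17.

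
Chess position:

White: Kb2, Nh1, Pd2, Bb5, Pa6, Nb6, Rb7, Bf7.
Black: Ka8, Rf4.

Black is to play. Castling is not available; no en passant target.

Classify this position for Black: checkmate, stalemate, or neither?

Black to move; black king on a8.
In check: yes, from the white knight on b6.
King squares — a7: attacked by Rb7; b7: attacked by Pa6; b8: attacked by Rb7.
Legal moves for Black: none.
In check with no legal moves → checkmate.

checkmate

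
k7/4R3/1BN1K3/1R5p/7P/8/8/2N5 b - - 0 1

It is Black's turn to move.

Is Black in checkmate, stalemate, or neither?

Black to move; black king on a8.
In check: no.
King squares — a7: attacked by Bb6; b7: attacked by Re7; b8: attacked by Nc6.
Legal moves for Black: none.
Not in check and no legal moves → stalemate.

stalemate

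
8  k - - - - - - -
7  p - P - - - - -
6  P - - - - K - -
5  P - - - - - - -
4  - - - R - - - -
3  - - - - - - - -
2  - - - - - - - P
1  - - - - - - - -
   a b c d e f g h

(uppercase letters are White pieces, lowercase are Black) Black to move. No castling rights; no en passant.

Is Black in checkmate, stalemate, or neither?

Black to move; black king on a8.
In check: no.
King squares — a7: own pawn; b7: attacked by Pa6; b8: attacked by Pc7.
Legal moves for Black: none.
Not in check and no legal moves → stalemate.

stalemate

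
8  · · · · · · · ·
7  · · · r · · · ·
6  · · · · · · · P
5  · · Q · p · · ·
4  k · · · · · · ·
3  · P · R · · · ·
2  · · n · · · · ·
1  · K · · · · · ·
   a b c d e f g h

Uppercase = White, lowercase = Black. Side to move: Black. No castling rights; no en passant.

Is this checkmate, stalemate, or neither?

Black to move; black king on a4.
In check: yes, from the white pawn on b3.
King squares — a3: attacked by Qc5; b3: attacked by Rd3; b4: attacked by Qc5; a5: attacked by Qc5; b5: attacked by Qc5.
Legal moves for Black: none.
In check with no legal moves → checkmate.

checkmate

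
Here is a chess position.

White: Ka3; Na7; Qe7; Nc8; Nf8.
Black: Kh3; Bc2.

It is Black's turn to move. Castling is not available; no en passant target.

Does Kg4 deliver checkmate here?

After Kg4: white king on a3; in check: no.
White is not in check, so this cannot be checkmate.

no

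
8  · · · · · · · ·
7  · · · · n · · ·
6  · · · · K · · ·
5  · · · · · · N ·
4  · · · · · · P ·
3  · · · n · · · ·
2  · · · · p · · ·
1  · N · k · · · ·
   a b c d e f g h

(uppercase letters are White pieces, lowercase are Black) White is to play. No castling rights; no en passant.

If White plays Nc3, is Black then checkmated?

After Nc3: black king on d1; in check: yes, from the white knight on c3.
Black has 4 legal replies: Kd2, Kc2, Ke1, Kc1.
In check but a legal move exists → not checkmate.

no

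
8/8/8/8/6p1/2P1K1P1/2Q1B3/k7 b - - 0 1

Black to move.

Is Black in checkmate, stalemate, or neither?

Black to move; black king on a1.
In check: no.
King squares — b1: attacked by Qc2; a2: attacked by Qc2; b2: attacked by Qc2.
Legal moves for Black: none.
Not in check and no legal moves → stalemate.

stalemate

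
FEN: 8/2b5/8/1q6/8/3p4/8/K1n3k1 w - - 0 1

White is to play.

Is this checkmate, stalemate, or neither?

stalemate

White to move; white king on a1.
In check: no.
King squares — b1: attacked by Qb5; a2: attacked by Nc1; b2: attacked by Qb5.
Legal moves for White: none.
Not in check and no legal moves → stalemate.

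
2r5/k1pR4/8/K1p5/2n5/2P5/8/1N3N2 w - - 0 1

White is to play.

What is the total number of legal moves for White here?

White to move; king on a5.
In check: yes, from the black knight on c4.
Legal moves: Kb5, Ka4.
Count: 2.

2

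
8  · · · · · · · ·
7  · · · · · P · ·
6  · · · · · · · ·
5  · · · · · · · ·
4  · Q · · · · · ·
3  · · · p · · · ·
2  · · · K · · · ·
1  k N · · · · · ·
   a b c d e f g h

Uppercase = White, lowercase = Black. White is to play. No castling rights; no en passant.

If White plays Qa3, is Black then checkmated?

After Qa3: black king on a1; in check: yes, from the white queen on a3.
Black has 1 legal reply: Kxb1.
In check but a legal move exists → not checkmate.

no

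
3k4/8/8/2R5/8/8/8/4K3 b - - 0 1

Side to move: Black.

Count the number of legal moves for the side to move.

Black to move; king on d8.
In check: no.
Legal moves: Ke8, Ke7, Kd7.
Count: 3.

3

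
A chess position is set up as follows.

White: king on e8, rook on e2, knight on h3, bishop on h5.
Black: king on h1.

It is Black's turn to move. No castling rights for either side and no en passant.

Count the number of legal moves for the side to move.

0

Black to move; king on h1.
In check: no.
Legal moves: none.
Count: 0.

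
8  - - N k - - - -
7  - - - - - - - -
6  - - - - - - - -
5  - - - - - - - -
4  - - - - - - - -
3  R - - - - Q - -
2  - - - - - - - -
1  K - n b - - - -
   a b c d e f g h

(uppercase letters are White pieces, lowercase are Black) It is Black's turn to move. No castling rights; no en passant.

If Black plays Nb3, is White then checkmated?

no

After Nb3: white king on a1; in check: yes, from the black knight on b3.
White has 5 legal replies: Kb2, Ka2, Kb1, Qxb3, Rxb3.
In check but a legal move exists → not checkmate.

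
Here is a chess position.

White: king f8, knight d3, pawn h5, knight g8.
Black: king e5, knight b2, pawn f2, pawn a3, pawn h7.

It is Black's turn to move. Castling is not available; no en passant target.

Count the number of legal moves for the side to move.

7

Black to move; king on e5.
In check: yes, from the white knight on d3.
Legal moves: Ke6, Kd6, Kf5, Kd5, Ke4, Kd4, Nxd3.
Count: 7.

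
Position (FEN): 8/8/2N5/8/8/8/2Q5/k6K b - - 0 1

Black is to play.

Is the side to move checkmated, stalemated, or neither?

stalemate

Black to move; black king on a1.
In check: no.
King squares — b1: attacked by Qc2; a2: attacked by Qc2; b2: attacked by Qc2.
Legal moves for Black: none.
Not in check and no legal moves → stalemate.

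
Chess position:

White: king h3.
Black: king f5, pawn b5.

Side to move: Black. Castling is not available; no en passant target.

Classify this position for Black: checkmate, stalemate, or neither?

Black to move; black king on f5.
In check: no.
Legal moves for Black: Kg6, Kf6, Ke6, Kg5, Ke5, Kf4, Ke4, b4.
Black has 8 legal moves and is not in check → neither.

neither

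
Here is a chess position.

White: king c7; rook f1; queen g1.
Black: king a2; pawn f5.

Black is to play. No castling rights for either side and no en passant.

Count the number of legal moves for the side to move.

Black to move; king on a2.
In check: no.
Legal moves: Kb3, Ka3, Kb2, f4.
Count: 4.

4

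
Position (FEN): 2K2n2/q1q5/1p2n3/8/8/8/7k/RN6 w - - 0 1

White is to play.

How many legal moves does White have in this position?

0

White to move; king on c8.
In check: yes, from the black queen on c7.
Legal moves: none.
Count: 0.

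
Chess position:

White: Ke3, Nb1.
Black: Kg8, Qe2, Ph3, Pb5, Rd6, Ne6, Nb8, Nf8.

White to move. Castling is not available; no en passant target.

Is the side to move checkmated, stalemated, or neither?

neither

White to move; white king on e3.
In check: yes, from the black queen on e2.
Legal moves for White: Kxe2.
White is in check but has 1 legal move → neither.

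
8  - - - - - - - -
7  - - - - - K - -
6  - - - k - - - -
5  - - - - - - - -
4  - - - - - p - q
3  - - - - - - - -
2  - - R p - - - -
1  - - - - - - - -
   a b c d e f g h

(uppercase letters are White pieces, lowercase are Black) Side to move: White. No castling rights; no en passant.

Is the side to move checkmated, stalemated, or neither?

White to move; white king on f7.
In check: no.
Legal moves for White: Kg8, Kf8, Ke8, Kg7, Kg6, Rc8, Rc7, Rc6+, Rc5, Rc4, Rc3, Rxd2+, Rb2, Ra2, Rc1.
White has 15 legal moves and is not in check → neither.

neither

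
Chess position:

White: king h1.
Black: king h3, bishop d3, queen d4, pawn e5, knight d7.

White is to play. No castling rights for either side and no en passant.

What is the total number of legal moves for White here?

0

White to move; king on h1.
In check: no.
Legal moves: none.
Count: 0.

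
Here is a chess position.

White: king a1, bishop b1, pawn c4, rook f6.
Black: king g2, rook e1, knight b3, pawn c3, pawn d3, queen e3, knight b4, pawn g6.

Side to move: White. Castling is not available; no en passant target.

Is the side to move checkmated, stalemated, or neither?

checkmate

White to move; white king on a1.
In check: yes, from the black knight on b3.
King squares — b1: own bishop; a2: attacked by Nb4; b2: attacked by Pc3.
Legal moves for White: none.
In check with no legal moves → checkmate.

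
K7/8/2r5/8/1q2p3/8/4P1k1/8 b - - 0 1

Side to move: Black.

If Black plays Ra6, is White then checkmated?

yes

After Ra6: white king on a8; in check: yes, from the black rook on a6.
King squares — a7: attacked by Ra6; b7: attacked by Qb4; b8: attacked by Qb4.
White has no legal moves → checkmate.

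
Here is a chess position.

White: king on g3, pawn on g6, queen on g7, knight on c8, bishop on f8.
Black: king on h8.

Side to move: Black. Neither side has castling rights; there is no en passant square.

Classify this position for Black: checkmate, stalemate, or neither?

Black to move; black king on h8.
In check: yes, from the white queen on g7.
King squares — g7: attacked by Bf8; h7: attacked by Pg6; g8: attacked by Qg7.
Legal moves for Black: none.
In check with no legal moves → checkmate.

checkmate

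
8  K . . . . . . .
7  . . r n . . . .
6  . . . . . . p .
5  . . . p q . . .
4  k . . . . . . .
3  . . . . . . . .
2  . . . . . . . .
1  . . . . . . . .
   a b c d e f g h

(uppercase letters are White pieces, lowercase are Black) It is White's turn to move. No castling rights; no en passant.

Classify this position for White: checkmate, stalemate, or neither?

White to move; white king on a8.
In check: no.
King squares — a7: attacked by Rc7; b7: attacked by Rc7; b8: attacked by Nd7.
Legal moves for White: none.
Not in check and no legal moves → stalemate.

stalemate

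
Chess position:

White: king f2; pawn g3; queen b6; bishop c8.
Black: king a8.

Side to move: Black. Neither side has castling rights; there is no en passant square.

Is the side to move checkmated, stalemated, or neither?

stalemate

Black to move; black king on a8.
In check: no.
King squares — a7: attacked by Qb6; b7: attacked by Qb6; b8: attacked by Qb6.
Legal moves for Black: none.
Not in check and no legal moves → stalemate.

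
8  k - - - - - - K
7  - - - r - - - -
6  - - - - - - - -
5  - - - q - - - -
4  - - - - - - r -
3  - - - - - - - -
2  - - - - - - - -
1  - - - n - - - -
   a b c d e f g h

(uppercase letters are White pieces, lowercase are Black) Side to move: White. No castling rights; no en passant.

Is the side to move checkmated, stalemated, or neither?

stalemate

White to move; white king on h8.
In check: no.
King squares — g7: attacked by Rg4; h7: attacked by Rd7; g8: attacked by Rg4.
Legal moves for White: none.
Not in check and no legal moves → stalemate.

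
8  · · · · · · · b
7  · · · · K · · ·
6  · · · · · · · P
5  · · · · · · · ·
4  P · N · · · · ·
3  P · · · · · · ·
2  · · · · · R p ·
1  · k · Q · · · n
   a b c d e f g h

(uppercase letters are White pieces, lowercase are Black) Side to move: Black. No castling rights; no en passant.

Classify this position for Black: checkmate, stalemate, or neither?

Black to move; black king on b1.
In check: yes, from the white queen on d1.
King squares — a1: attacked by Qd1; c1: attacked by Qd1; a2: attacked by Rf2; b2: attacked by Rf2; c2: attacked by Qd1.
Legal moves for Black: none.
In check with no legal moves → checkmate.

checkmate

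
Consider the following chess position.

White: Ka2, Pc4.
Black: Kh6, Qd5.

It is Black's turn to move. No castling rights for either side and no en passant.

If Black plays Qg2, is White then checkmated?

no

After Qg2: white king on a2; in check: yes, from the black queen on g2.
White has 4 legal replies: Kb3, Ka3, Kb1, Ka1.
In check but a legal move exists → not checkmate.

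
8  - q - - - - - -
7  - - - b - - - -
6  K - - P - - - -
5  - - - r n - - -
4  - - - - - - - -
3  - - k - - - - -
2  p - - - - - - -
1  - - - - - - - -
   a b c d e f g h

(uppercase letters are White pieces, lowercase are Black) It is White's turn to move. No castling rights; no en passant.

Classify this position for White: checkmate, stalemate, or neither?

White to move; white king on a6.
In check: no.
King squares — a5: attacked by Rd5; b5: attacked by Rd5; b6: attacked by Qb8; a7: attacked by Qb8; b7: attacked by Qb8.
Legal moves for White: none.
Not in check and no legal moves → stalemate.

stalemate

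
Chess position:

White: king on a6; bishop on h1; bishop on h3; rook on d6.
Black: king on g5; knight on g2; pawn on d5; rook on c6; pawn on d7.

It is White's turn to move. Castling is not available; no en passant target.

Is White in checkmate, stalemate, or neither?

neither

White to move; white king on a6.
In check: yes, from the black rook on c6.
Legal moves for White: Kb7, Ka7, Kb5, Ka5, Rxc6.
White is in check but has 5 legal moves → neither.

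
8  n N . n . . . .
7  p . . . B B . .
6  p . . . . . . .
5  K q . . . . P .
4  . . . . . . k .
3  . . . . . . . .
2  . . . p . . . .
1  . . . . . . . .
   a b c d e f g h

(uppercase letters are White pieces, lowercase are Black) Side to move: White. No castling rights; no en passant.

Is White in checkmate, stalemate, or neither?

White to move; white king on a5.
In check: yes, from the black queen on b5.
King squares — a4: attacked by Qb5; b4: attacked by Qb5; b5: attacked by Pa6; a6: attacked by Qb5; b6: attacked by Qb5.
Legal moves for White: none.
In check with no legal moves → checkmate.

checkmate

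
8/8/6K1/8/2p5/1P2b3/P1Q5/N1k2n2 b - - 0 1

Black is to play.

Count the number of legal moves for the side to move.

0

Black to move; king on c1.
In check: yes, from the white queen on c2.
Legal moves: none.
Count: 0.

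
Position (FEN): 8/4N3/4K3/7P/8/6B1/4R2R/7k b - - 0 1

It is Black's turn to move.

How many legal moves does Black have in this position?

Black to move; king on h1.
In check: yes, from the white rook on h2.
Legal moves: Kg1.
Count: 1.

1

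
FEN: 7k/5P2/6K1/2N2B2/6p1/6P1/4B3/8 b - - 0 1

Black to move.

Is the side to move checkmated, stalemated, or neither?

stalemate

Black to move; black king on h8.
In check: no.
King squares — g7: attacked by Kg6; h7: attacked by Kg6; g8: attacked by Pf7.
Legal moves for Black: none.
Not in check and no legal moves → stalemate.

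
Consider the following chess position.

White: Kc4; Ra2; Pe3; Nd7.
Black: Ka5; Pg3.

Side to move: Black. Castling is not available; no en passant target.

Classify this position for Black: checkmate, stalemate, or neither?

checkmate

Black to move; black king on a5.
In check: yes, from the white rook on a2.
King squares — a4: attacked by Ra2; b4: attacked by Kc4; b5: attacked by Kc4; a6: attacked by Ra2; b6: attacked by Nd7.
Legal moves for Black: none.
In check with no legal moves → checkmate.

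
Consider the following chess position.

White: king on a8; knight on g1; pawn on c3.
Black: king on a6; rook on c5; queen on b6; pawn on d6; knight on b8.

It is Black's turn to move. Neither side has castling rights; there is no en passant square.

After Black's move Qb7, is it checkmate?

yes

After Qb7: white king on a8; in check: yes, from the black queen on b7.
King squares — a7: attacked by Ka6; b7: attacked by Ka6; b8: attacked by Qb7.
White has no legal moves → checkmate.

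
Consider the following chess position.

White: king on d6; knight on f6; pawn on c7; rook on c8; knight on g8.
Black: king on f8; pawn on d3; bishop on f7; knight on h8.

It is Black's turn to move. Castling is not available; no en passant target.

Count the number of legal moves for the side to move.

2

Black to move; king on f8.
In check: yes, from the white rook on c8.
Legal moves: Kg7, Be8.
Count: 2.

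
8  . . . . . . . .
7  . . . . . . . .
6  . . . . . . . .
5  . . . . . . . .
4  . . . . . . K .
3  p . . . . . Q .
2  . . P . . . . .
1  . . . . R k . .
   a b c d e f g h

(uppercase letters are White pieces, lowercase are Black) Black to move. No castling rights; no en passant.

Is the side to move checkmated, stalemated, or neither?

Black to move; black king on f1.
In check: yes, from the white rook on e1.
King squares — e1: attacked by Qg3; g1: attacked by Re1; e2: attacked by Re1; f2: attacked by Qg3; g2: attacked by Qg3.
Legal moves for Black: none.
In check with no legal moves → checkmate.

checkmate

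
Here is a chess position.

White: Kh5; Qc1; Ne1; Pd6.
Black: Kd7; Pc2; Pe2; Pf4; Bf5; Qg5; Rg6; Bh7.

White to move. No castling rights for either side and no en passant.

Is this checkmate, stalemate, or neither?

checkmate

White to move; white king on h5.
In check: yes, from the black queen on g5.
King squares — g4: attacked by Bf5; h4: attacked by Qg5; g5: attacked by Rg6; g6: attacked by Bf5; h6: attacked by Qg5.
Legal moves for White: none.
In check with no legal moves → checkmate.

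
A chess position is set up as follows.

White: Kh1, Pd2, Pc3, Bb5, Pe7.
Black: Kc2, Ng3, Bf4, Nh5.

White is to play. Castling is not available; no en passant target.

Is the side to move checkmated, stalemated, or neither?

neither

White to move; white king on h1.
In check: yes, from the black knight on g3.
Legal moves for White: Kh2, Kg2, Kg1.
White is in check but has 3 legal moves → neither.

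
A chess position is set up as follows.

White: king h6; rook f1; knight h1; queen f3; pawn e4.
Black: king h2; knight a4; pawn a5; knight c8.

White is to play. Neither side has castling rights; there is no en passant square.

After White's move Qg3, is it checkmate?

After Qg3: black king on h2; in check: yes, from the white queen on g3.
King squares — g1: attacked by Rf1; h1: attacked by Rf1; g2: attacked by Qg3; g3: attacked by Nh1; h3: attacked by Qg3.
Black has no legal moves → checkmate.

yes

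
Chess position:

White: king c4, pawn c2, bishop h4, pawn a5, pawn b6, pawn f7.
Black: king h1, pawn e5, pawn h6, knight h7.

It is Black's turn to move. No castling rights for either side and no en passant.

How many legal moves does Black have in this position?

Black to move; king on h1.
In check: no.
Legal moves: Nf8, Nf6, Ng5, Kh2, Kg2, Kg1, h5, e4.
Count: 8.

8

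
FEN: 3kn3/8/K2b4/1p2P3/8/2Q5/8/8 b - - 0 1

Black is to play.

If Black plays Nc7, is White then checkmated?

After Nc7: white king on a6; in check: yes, from the black knight on c7.
White has 5 legal replies: Kb7, Ka7, Kb6, Ka5, Qxc7+.
In check but a legal move exists → not checkmate.

no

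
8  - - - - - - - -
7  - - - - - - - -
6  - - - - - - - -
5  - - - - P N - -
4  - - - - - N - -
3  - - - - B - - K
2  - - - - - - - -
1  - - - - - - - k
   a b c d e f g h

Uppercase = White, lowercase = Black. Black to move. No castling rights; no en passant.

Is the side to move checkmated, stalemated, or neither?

Black to move; black king on h1.
In check: no.
King squares — g1: attacked by Be3; g2: attacked by Kh3; h2: attacked by Kh3.
Legal moves for Black: none.
Not in check and no legal moves → stalemate.

stalemate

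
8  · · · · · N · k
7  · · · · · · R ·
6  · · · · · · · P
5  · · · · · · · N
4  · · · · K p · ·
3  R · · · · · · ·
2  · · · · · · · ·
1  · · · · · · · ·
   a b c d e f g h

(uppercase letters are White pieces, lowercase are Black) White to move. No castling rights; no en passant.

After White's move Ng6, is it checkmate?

yes

After Ng6: black king on h8; in check: yes, from the white knight on g6.
King squares — g7: attacked by Nh5; h7: attacked by Rg7; g8: attacked by Rg7.
Black has no legal moves → checkmate.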